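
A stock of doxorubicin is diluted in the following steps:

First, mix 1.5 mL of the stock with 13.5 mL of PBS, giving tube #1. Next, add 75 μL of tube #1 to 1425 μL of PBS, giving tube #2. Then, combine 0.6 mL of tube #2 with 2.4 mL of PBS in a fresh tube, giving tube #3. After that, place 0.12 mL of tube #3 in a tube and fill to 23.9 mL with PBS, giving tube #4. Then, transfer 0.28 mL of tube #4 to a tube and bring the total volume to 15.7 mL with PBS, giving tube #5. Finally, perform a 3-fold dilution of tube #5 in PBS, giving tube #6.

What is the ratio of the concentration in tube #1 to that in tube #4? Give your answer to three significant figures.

Step 1: 1.5 mL + 13.5 mL = 15 mL total → factor 15/1.5 = 10
Step 2: 75 μL + 1425 μL = 1500 μL total → factor 1500/75 = 20
Step 3: 0.6 mL + 2.4 mL = 3 mL total → factor 3/0.6 = 5
Step 4: 0.12 mL brought to 23.9 mL → factor 23.9/0.12 = 199.17
Dilution factor to tube #1 = 10; to tube #4 = 1.9917 × 10^5
[tube #1]/[tube #4] = (factor to tube #4)/(factor to tube #1) = 1.9917 × 10^5/10 = 1.99 × 10^4

1.99 × 10^4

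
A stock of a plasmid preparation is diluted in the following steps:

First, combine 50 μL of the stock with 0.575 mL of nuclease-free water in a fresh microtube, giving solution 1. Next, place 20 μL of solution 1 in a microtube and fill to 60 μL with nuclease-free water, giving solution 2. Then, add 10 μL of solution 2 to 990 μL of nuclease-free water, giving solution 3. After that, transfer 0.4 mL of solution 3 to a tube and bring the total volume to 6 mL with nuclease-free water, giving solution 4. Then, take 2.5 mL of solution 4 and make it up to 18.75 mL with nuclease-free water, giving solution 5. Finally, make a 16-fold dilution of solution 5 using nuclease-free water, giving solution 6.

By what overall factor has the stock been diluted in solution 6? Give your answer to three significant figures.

Step 1: 50 μL + 0.575 mL = 625 μL total → factor 625/50 = 12.5
Step 2: 20 μL brought to 60 μL → factor 60/20 = 3
Step 3: 10 μL + 990 μL = 1000 μL total → factor 1000/10 = 100
Step 4: 0.4 mL brought to 6 mL → factor 6/0.4 = 15
Step 5: 2.5 mL brought to 18.75 mL → factor 18.75/2.5 = 7.5
Step 6: 16-fold → factor 16
Overall dilution factor = 12.5 × 3 × 100 × 15 × 7.5 × 16 = 6.75 × 10^6

6.75 × 10^6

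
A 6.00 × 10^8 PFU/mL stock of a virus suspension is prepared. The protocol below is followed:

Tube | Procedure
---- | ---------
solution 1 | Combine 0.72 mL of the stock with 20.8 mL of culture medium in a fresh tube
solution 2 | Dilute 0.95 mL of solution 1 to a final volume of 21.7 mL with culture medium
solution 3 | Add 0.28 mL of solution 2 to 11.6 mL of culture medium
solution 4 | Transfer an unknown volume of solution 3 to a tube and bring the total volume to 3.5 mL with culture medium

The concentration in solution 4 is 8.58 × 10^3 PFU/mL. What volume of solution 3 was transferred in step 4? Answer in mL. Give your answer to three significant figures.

Step 1: 0.72 mL + 20.8 mL = 21.52 mL total → factor 21.52/0.72 = 29.889
Step 2: 0.95 mL brought to 21.7 mL → factor 21.7/0.95 = 22.842
Step 3: 0.28 mL + 11.6 mL = 11.88 mL total → factor 11.88/0.28 = 42.429
Step 4: v brought to 3.5 mL → factor = 3.5 mL/v
Product of known-step factors = 28967
Overall factor = 6.00 × 10^8 PFU/mL / (8.58 × 10^3 PFU/mL) = 69930
Step-4 factor = 69930 / 28967 = 2.4141
v = 3.5 mL / 2.4141 = 1.45 mL

1.45 mL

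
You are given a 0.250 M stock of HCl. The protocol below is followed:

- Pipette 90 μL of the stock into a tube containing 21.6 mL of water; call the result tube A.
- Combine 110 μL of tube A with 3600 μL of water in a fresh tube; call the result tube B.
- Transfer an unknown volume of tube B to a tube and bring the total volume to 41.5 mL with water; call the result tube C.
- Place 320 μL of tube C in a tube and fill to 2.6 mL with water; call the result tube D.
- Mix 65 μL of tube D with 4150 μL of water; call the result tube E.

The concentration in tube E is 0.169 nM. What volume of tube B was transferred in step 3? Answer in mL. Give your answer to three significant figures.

Step 1: 90 μL + 21.6 mL = 21690 μL total → factor 21690/90 = 241
Step 2: 110 μL + 3600 μL = 3710 μL total → factor 3710/110 = 33.727
Step 3: v brought to 41.5 mL → factor = 41.5 mL/v
Step 4: 320 μL brought to 2.6 mL → factor 2600/320 = 8.125
Step 5: 65 μL + 4150 μL = 4215 μL total → factor 4215/65 = 64.846
Product of known-step factors = 4.2826 × 10^6
Overall factor = 0.250 M / (0.169 nM) = 1.4793 × 10^9
Step-3 factor = 1.4793 × 10^9 / 4.2826 × 10^6 = 345.42
v = 41.5 mL / 345.42 = 0.120 mL

0.120 mL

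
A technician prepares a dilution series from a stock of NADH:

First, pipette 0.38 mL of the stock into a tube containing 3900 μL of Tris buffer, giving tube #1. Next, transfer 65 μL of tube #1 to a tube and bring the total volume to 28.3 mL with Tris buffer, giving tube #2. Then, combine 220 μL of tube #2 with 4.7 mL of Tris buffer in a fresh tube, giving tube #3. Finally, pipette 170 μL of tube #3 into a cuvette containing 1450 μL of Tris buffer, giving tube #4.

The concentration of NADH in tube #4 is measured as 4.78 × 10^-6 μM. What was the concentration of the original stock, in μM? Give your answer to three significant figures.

5.00 μM

Step 1: 0.38 mL + 3900 μL = 4.28 mL total → factor 4.28/0.38 = 11.263
Step 2: 65 μL brought to 28.3 mL → factor 28300/65 = 435.38
Step 3: 220 μL + 4.7 mL = 4920 μL total → factor 4920/220 = 22.364
Step 4: 170 μL + 1450 μL = 1620 μL total → factor 1620/170 = 9.5294
Overall dilution factor = 11.263 × 435.38 × 22.364 × 9.5294 = 1.0451 × 10^6
Stock = 4.78 × 10^-6 μM × 1.0451 × 10^6 = 5.00 μM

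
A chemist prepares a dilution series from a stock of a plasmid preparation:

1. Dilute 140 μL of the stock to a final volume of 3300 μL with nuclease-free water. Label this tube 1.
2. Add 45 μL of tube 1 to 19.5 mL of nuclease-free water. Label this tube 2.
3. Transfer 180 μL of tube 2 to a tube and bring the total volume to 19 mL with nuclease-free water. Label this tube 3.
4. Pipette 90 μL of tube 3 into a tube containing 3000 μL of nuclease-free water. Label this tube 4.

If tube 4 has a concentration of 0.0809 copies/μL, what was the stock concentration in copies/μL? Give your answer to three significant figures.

Step 1: 140 μL brought to 3300 μL → factor 3300/140 = 23.571
Step 2: 45 μL + 19.5 mL = 19545 μL total → factor 19545/45 = 434.33
Step 3: 180 μL brought to 19 mL → factor 19000/180 = 105.56
Step 4: 90 μL + 3000 μL = 3090 μL total → factor 3090/90 = 34.333
Overall dilution factor = 23.571 × 434.33 × 105.56 × 34.333 = 3.7103 × 10^7
Stock = 0.0809 copies/μL × 3.7103 × 10^7 = 3.00 × 10^6 copies/μL

3.00 × 10^6 copies/μL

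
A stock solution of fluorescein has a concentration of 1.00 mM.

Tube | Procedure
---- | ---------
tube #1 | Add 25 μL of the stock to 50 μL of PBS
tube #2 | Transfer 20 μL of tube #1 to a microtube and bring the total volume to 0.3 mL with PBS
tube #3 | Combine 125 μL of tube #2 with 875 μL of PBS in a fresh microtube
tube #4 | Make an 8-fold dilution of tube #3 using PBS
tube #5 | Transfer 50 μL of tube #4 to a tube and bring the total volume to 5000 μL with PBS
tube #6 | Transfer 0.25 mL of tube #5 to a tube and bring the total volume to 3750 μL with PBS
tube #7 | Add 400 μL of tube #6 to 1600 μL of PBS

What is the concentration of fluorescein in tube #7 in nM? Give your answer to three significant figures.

Step 1: 25 μL + 50 μL = 75 μL total → factor 75/25 = 3
Step 2: 20 μL brought to 0.3 mL → factor 300/20 = 15
Step 3: 125 μL + 875 μL = 1000 μL total → factor 1000/125 = 8
Step 4: 8-fold → factor 8
Step 5: 50 μL brought to 5000 μL → factor 5000/50 = 100
Step 6: 0.25 mL brought to 3750 μL → factor 3.75/0.25 = 15
Step 7: 400 μL + 1600 μL = 2000 μL total → factor 2000/400 = 5
Overall dilution factor = 3 × 15 × 8 × 8 × 100 × 15 × 5 = 2.16 × 10^7
Final = 1.00 mM / 2.16 × 10^7 = 4.630 × 10^-8 mM = 0.0463 nM

0.0463 nM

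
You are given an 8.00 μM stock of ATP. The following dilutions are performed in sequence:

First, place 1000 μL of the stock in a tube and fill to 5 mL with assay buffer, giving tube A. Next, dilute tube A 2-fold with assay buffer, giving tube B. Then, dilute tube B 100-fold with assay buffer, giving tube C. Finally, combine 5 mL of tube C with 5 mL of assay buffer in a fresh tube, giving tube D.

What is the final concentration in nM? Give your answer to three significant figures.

4.00 nM

Step 1: 1000 μL brought to 5 mL → factor 5000/1000 = 5
Step 2: 2-fold → factor 2
Step 3: 100-fold → factor 100
Step 4: 5 mL + 5 mL = 10 mL total → factor 10/5 = 2
Overall dilution factor = 5 × 2 × 100 × 2 = 2000
Final = 8.00 μM / 2000 = 0.004000 μM = 4.00 nM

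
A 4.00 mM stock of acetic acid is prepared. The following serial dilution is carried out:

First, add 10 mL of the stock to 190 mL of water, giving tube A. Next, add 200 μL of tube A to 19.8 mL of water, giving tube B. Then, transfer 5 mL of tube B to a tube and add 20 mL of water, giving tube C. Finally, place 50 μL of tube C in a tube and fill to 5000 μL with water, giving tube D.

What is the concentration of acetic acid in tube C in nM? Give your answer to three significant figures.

Step 1: 10 mL + 190 mL = 200 mL total → factor 200/10 = 20
Step 2: 200 μL + 19.8 mL = 20000 μL total → factor 20000/200 = 100
Step 3: 5 mL + 20 mL = 25 mL total → factor 25/5 = 5
Dilution factor through tube C = 20 × 100 × 5 = 10000
[tube C] = 4.00 mM / 10000 = 0.0004000 mM = 400 nM

400 nM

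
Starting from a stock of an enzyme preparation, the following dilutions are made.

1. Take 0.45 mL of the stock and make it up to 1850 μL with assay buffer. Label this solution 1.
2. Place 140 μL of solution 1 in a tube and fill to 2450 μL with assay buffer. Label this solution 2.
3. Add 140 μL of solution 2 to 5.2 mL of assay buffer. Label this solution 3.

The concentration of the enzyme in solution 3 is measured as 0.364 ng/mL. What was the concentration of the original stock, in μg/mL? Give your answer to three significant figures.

Step 1: 0.45 mL brought to 1850 μL → factor 1.85/0.45 = 4.1111
Step 2: 140 μL brought to 2450 μL → factor 2450/140 = 17.5
Step 3: 140 μL + 5.2 mL = 5340 μL total → factor 5340/140 = 38.143
Overall dilution factor = 4.1111 × 17.5 × 38.143 = 2744.2
Stock = 0.364 ng/mL × 2744.2 = 998.9 ng/mL = 0.999 μg/mL

0.999 μg/mL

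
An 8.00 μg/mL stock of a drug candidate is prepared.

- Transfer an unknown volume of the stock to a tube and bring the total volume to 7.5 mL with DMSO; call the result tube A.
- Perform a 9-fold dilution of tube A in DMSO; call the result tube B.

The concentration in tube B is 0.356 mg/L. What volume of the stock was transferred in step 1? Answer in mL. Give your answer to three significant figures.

3.00 mL

Step 1: v brought to 7.5 mL → factor = 7.5 mL/v
Step 2: 9-fold → factor 9
Product of known-step factors = 9
Overall factor = 8.00 μg/mL / (0.356 mg/L) = 22.472
Step-1 factor = 22.472 / 9 = 2.4969
v = 7.5 mL / 2.4969 = 3.00 mL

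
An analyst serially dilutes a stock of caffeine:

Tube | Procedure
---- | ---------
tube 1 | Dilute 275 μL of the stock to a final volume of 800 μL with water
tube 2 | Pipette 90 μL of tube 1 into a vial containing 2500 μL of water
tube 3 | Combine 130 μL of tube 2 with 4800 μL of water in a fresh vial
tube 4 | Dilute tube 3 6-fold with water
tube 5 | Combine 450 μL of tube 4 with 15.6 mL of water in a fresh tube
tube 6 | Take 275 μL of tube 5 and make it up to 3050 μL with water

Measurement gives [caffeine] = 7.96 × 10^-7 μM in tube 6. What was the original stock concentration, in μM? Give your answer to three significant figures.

6.00 μM

Step 1: 275 μL brought to 800 μL → factor 800/275 = 2.9091
Step 2: 90 μL + 2500 μL = 2590 μL total → factor 2590/90 = 28.778
Step 3: 130 μL + 4800 μL = 4930 μL total → factor 4930/130 = 37.923
Step 4: 6-fold → factor 6
Step 5: 450 μL + 15.6 mL = 16050 μL total → factor 16050/450 = 35.667
Step 6: 275 μL brought to 3050 μL → factor 3050/275 = 11.091
Overall dilution factor = 2.9091 × 28.778 × 37.923 × 6 × 35.667 × 11.091 = 7.5353 × 10^6
Stock = 7.96 × 10^-7 μM × 7.5353 × 10^6 = 6.00 μM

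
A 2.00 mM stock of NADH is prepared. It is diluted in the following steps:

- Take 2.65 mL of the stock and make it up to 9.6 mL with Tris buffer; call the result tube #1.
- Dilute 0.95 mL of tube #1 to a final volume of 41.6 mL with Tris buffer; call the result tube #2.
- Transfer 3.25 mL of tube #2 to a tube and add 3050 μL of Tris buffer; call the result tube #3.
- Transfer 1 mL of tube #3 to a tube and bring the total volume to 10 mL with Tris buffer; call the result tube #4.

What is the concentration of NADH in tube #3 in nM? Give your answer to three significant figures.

6.50 × 10^3 nM

Step 1: 2.65 mL brought to 9.6 mL → factor 9.6/2.65 = 3.6226
Step 2: 0.95 mL brought to 41.6 mL → factor 41.6/0.95 = 43.789
Step 3: 3.25 mL + 3050 μL = 6.3 mL total → factor 6.3/3.25 = 1.9385
Dilution factor through tube #3 = 3.6226 × 43.789 × 1.9385 = 307.51
[tube #3] = 2.00 mM / 307.51 = 0.006504 mM = 6.50 × 10^3 nM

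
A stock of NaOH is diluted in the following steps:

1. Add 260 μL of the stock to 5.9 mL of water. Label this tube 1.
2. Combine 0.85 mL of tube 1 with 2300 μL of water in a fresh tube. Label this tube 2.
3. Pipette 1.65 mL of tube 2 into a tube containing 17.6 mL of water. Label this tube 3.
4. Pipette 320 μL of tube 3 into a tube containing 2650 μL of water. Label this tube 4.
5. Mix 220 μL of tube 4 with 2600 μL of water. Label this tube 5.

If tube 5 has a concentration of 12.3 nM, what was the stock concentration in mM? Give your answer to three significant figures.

1.50 mM

Step 1: 260 μL + 5.9 mL = 6160 μL total → factor 6160/260 = 23.692
Step 2: 0.85 mL + 2300 μL = 3.15 mL total → factor 3.15/0.85 = 3.7059
Step 3: 1.65 mL + 17.6 mL = 19.25 mL total → factor 19.25/1.65 = 11.667
Step 4: 320 μL + 2650 μL = 2970 μL total → factor 2970/320 = 9.2812
Step 5: 220 μL + 2600 μL = 2820 μL total → factor 2820/220 = 12.818
Overall dilution factor = 23.692 × 3.7059 × 11.667 × 9.2812 × 12.818 = 1.2186 × 10^5
Stock = 12.3 nM × 1.2186 × 10^5 = 1.499 × 10^6 nM = 1.50 mM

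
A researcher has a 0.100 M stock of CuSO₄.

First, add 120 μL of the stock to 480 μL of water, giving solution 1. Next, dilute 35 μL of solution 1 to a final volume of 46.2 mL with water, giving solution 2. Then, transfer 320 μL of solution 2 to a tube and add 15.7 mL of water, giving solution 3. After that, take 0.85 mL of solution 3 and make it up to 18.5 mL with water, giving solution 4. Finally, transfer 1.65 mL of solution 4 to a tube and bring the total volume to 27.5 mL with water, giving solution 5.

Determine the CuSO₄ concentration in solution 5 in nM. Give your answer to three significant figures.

0.834 nM

Step 1: 120 μL + 480 μL = 600 μL total → factor 600/120 = 5
Step 2: 35 μL brought to 46.2 mL → factor 46200/35 = 1320
Step 3: 320 μL + 15.7 mL = 16020 μL total → factor 16020/320 = 50.062
Step 4: 0.85 mL brought to 18.5 mL → factor 18.5/0.85 = 21.765
Step 5: 1.65 mL brought to 27.5 mL → factor 27.5/1.65 = 16.667
Overall dilution factor = 5 × 1320 × 50.062 × 21.765 × 16.667 = 1.1986 × 10^8
Final = 0.100 M / 1.1986 × 10^8 = 8.343 × 10^-10 M = 0.834 nM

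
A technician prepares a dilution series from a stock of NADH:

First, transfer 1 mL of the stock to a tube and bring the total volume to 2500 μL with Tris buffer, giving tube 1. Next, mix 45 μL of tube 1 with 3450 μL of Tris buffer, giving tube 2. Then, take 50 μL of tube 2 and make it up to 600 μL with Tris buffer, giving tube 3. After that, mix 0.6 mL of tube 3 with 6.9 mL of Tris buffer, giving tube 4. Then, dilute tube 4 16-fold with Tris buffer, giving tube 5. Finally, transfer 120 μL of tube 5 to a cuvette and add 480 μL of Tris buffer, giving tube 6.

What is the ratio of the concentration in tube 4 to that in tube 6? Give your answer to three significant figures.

80.0

Step 1: 1 mL brought to 2500 μL → factor 2.5/1 = 2.5
Step 2: 45 μL + 3450 μL = 3495 μL total → factor 3495/45 = 77.667
Step 3: 50 μL brought to 600 μL → factor 600/50 = 12
Step 4: 0.6 mL + 6.9 mL = 7.5 mL total → factor 7.5/0.6 = 12.5
Step 5: 16-fold → factor 16
Step 6: 120 μL + 480 μL = 600 μL total → factor 600/120 = 5
Dilution factor to tube 4 = 29125; to tube 6 = 2.33 × 10^6
[tube 4]/[tube 6] = (factor to tube 6)/(factor to tube 4) = 2.33 × 10^6/29125 = 80.0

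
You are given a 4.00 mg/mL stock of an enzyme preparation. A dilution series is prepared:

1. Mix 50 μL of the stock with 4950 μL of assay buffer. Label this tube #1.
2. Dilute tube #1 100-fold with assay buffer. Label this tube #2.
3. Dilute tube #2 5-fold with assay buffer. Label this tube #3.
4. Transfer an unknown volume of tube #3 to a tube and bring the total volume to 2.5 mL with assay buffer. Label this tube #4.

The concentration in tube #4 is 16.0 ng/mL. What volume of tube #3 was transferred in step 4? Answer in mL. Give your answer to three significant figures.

Step 1: 50 μL + 4950 μL = 5000 μL total → factor 5000/50 = 100
Step 2: 100-fold → factor 100
Step 3: 5-fold → factor 5
Step 4: v brought to 2.5 mL → factor = 2.5 mL/v
Product of known-step factors = 50000
Overall factor = 4.00 mg/mL / (16.0 ng/mL) = 2.5 × 10^5
Step-4 factor = 2.5 × 10^5 / 50000 = 5
v = 2.5 mL / 5 = 0.500 mL

0.500 mL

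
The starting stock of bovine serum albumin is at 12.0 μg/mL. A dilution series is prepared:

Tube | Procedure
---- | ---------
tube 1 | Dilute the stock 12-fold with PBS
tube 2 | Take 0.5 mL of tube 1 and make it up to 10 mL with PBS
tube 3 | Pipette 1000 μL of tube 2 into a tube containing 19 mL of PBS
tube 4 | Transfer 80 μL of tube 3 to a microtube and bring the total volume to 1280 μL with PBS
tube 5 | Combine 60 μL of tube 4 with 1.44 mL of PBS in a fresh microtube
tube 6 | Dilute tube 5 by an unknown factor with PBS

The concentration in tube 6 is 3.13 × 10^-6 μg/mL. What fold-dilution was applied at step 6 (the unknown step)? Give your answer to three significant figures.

Step 1: 12-fold → factor 12
Step 2: 0.5 mL brought to 10 mL → factor 10/0.5 = 20
Step 3: 1000 μL + 19 mL = 20000 μL total → factor 20000/1000 = 20
Step 4: 80 μL brought to 1280 μL → factor 1280/80 = 16
Step 5: 60 μL + 1.44 mL = 1500 μL total → factor 1500/60 = 25
Step 6: unknown factor x
Product of known-step factors = 1.92 × 10^6
Overall factor = 12.0 μg/mL / (3.13 × 10^-6 μg/mL) = 3.8339 × 10^6
x = 3.8339 × 10^6 / 1.92 × 10^6 = 2.00

2.00-fold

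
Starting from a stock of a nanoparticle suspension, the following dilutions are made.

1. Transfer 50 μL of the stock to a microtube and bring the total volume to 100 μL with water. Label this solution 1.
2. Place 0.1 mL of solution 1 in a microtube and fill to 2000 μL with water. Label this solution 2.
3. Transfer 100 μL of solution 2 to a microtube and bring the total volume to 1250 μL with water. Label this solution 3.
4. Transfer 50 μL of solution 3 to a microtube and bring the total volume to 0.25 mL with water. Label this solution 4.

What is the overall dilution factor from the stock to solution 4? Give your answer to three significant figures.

Step 1: 50 μL brought to 100 μL → factor 100/50 = 2
Step 2: 0.1 mL brought to 2000 μL → factor 2/0.1 = 20
Step 3: 100 μL brought to 1250 μL → factor 1250/100 = 12.5
Step 4: 50 μL brought to 0.25 mL → factor 250/50 = 5
Overall dilution factor = 2 × 20 × 12.5 × 5 = 2500

2.50 × 10^3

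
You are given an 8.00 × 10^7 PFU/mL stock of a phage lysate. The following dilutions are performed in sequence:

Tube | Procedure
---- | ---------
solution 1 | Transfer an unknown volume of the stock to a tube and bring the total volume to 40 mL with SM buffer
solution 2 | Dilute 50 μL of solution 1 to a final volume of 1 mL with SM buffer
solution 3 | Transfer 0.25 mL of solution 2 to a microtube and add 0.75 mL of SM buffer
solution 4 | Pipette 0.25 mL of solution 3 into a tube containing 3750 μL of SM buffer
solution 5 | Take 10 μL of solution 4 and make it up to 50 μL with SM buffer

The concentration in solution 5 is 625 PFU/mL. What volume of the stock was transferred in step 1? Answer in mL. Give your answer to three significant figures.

2.00 mL

Step 1: v brought to 40 mL → factor = 40 mL/v
Step 2: 50 μL brought to 1 mL → factor 1000/50 = 20
Step 3: 0.25 mL + 0.75 mL = 1 mL total → factor 1/0.25 = 4
Step 4: 0.25 mL + 3750 μL = 4 mL total → factor 4/0.25 = 16
Step 5: 10 μL brought to 50 μL → factor 50/10 = 5
Product of known-step factors = 6400
Overall factor = 8.00 × 10^7 PFU/mL / (625 PFU/mL) = 1.28 × 10^5
Step-1 factor = 1.28 × 10^5 / 6400 = 20
v = 40 mL / 20 = 2.00 mL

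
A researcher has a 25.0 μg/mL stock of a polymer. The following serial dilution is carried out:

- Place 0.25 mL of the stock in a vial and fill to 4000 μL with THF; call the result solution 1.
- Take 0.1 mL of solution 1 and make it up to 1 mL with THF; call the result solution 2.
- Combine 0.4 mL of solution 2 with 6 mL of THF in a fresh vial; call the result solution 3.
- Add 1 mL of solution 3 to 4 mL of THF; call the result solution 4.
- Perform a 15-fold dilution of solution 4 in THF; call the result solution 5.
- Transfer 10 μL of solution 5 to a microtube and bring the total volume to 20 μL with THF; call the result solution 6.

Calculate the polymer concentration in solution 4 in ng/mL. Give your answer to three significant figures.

1.95 ng/mL

Step 1: 0.25 mL brought to 4000 μL → factor 4/0.25 = 16
Step 2: 0.1 mL brought to 1 mL → factor 1/0.1 = 10
Step 3: 0.4 mL + 6 mL = 6.4 mL total → factor 6.4/0.4 = 16
Step 4: 1 mL + 4 mL = 5 mL total → factor 5/1 = 5
Dilution factor through solution 4 = 16 × 10 × 16 × 5 = 12800
[solution 4] = 25.0 μg/mL / 12800 = 0.001953 μg/mL = 1.95 ng/mL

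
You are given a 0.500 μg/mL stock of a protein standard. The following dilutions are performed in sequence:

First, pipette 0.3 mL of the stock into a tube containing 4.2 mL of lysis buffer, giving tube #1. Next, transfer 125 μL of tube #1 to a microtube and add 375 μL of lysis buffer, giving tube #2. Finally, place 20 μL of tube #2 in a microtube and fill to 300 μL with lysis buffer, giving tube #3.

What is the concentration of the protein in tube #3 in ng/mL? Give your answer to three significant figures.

0.556 ng/mL

Step 1: 0.3 mL + 4.2 mL = 4.5 mL total → factor 4.5/0.3 = 15
Step 2: 125 μL + 375 μL = 500 μL total → factor 500/125 = 4
Step 3: 20 μL brought to 300 μL → factor 300/20 = 15
Overall dilution factor = 15 × 4 × 15 = 900
Final = 0.500 μg/mL / 900 = 0.0005556 μg/mL = 0.556 ng/mL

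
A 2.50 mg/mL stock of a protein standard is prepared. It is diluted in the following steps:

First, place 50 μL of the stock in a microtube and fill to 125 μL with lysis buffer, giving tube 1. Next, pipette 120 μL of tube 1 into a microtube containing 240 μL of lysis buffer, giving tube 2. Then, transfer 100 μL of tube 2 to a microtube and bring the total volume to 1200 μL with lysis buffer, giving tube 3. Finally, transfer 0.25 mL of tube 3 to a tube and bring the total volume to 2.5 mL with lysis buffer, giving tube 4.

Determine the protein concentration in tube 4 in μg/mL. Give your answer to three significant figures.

2.78 μg/mL

Step 1: 50 μL brought to 125 μL → factor 125/50 = 2.5
Step 2: 120 μL + 240 μL = 360 μL total → factor 360/120 = 3
Step 3: 100 μL brought to 1200 μL → factor 1200/100 = 12
Step 4: 0.25 mL brought to 2.5 mL → factor 2.5/0.25 = 10
Overall dilution factor = 2.5 × 3 × 12 × 10 = 900
Final = 2.50 mg/mL / 900 = 0.002778 mg/mL = 2.78 μg/mL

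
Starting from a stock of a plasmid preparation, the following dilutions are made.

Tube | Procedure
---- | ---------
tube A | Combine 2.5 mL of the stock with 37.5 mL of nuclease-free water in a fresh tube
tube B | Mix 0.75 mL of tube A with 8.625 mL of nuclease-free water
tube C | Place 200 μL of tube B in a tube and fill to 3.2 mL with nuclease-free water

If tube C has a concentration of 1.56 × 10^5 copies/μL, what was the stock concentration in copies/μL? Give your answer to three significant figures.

4.99 × 10^8 copies/μL

Step 1: 2.5 mL + 37.5 mL = 40 mL total → factor 40/2.5 = 16
Step 2: 0.75 mL + 8.625 mL = 9.375 mL total → factor 9.375/0.75 = 12.5
Step 3: 200 μL brought to 3.2 mL → factor 3200/200 = 16
Overall dilution factor = 16 × 12.5 × 16 = 3200
Stock = 1.56 × 10^5 copies/μL × 3200 = 4.99 × 10^8 copies/μL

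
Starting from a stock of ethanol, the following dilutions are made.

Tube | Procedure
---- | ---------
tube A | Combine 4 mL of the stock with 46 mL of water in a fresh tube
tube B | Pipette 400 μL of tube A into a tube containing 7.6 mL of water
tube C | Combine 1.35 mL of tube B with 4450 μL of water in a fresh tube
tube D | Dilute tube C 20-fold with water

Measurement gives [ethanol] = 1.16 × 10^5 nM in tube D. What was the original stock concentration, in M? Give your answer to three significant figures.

Step 1: 4 mL + 46 mL = 50 mL total → factor 50/4 = 12.5
Step 2: 400 μL + 7.6 mL = 8000 μL total → factor 8000/400 = 20
Step 3: 1.35 mL + 4450 μL = 5.8 mL total → factor 5.8/1.35 = 4.2963
Step 4: 20-fold → factor 20
Overall dilution factor = 12.5 × 20 × 4.2963 × 20 = 21481
Stock = 1.16 × 10^5 nM × 21481 = 2.492 × 10^9 nM = 2.49 M

2.49 M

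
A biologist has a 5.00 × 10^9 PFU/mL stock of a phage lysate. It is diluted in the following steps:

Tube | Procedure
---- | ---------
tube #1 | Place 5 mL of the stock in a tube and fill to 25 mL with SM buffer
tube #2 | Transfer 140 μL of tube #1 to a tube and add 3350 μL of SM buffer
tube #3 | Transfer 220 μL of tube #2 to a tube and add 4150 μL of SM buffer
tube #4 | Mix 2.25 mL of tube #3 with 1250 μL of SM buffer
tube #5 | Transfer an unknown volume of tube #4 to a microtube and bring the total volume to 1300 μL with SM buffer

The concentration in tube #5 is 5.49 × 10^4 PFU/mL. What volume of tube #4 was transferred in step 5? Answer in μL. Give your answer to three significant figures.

55.0 μL

Step 1: 5 mL brought to 25 mL → factor 25/5 = 5
Step 2: 140 μL + 3350 μL = 3490 μL total → factor 3490/140 = 24.929
Step 3: 220 μL + 4150 μL = 4370 μL total → factor 4370/220 = 19.864
Step 4: 2.25 mL + 1250 μL = 3.5 mL total → factor 3.5/2.25 = 1.5556
Step 5: v brought to 1300 μL → factor = 1300 μL/v
Product of known-step factors = 3851.3
Overall factor = 5.00 × 10^9 PFU/mL / (5.49 × 10^4 PFU/mL) = 91075
Step-5 factor = 91075 / 3851.3 = 23.648
v = 1300 μL / 23.648 = 55.0 μL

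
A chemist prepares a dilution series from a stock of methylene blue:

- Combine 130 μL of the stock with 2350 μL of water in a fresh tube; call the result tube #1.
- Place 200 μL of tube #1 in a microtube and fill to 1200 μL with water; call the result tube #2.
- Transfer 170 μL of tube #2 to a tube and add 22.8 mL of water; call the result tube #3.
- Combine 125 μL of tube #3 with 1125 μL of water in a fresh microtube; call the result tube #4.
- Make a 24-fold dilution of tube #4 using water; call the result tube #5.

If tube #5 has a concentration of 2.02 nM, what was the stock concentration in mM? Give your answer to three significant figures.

Step 1: 130 μL + 2350 μL = 2480 μL total → factor 2480/130 = 19.077
Step 2: 200 μL brought to 1200 μL → factor 1200/200 = 6
Step 3: 170 μL + 22.8 mL = 22970 μL total → factor 22970/170 = 135.12
Step 4: 125 μL + 1125 μL = 1250 μL total → factor 1250/125 = 10
Step 5: 24-fold → factor 24
Overall dilution factor = 19.077 × 6 × 135.12 × 10 × 24 = 3.7118 × 10^6
Stock = 2.02 nM × 3.7118 × 10^6 = 7.498 × 10^6 nM = 7.50 mM

7.50 mM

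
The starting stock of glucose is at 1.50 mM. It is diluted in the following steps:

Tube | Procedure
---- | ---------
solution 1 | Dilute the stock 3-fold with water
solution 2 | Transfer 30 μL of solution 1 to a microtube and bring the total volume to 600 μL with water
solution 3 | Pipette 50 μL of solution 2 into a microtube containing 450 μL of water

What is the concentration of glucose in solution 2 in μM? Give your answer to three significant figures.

Step 1: 3-fold → factor 3
Step 2: 30 μL brought to 600 μL → factor 600/30 = 20
Dilution factor through solution 2 = 3 × 20 = 60
[solution 2] = 1.50 mM / 60 = 0.02500 mM = 25.0 μM

25.0 μM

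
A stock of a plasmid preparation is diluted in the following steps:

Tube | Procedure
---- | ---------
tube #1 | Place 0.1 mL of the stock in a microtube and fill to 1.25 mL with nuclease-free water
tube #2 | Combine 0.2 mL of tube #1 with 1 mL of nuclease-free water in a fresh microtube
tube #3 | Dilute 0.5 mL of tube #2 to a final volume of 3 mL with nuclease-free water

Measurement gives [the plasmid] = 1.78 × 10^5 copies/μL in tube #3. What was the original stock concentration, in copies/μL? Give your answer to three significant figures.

8.01 × 10^7 copies/μL

Step 1: 0.1 mL brought to 1.25 mL → factor 1.25/0.1 = 12.5
Step 2: 0.2 mL + 1 mL = 1.2 mL total → factor 1.2/0.2 = 6
Step 3: 0.5 mL brought to 3 mL → factor 3/0.5 = 6
Overall dilution factor = 12.5 × 6 × 6 = 450
Stock = 1.78 × 10^5 copies/μL × 450 = 8.01 × 10^7 copies/μL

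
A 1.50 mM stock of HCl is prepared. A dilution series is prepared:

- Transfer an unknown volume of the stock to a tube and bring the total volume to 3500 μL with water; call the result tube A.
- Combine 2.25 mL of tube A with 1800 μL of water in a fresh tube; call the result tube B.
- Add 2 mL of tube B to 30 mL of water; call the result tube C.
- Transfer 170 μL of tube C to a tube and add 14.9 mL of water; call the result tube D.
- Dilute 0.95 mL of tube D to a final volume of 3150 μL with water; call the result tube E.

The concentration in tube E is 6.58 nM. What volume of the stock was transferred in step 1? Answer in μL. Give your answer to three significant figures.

130 μL

Step 1: v brought to 3500 μL → factor = 3500 μL/v
Step 2: 2.25 mL + 1800 μL = 4.05 mL total → factor 4.05/2.25 = 1.8
Step 3: 2 mL + 30 mL = 32 mL total → factor 32/2 = 16
Step 4: 170 μL + 14.9 mL = 15070 μL total → factor 15070/170 = 88.647
Step 5: 0.95 mL brought to 3150 μL → factor 3.15/0.95 = 3.3158
Product of known-step factors = 8465.3
Overall factor = 1.50 mM / (6.58 nM) = 2.2796 × 10^5
Step-1 factor = 2.2796 × 10^5 / 8465.3 = 26.929
v = 3500 μL / 26.929 = 130 μL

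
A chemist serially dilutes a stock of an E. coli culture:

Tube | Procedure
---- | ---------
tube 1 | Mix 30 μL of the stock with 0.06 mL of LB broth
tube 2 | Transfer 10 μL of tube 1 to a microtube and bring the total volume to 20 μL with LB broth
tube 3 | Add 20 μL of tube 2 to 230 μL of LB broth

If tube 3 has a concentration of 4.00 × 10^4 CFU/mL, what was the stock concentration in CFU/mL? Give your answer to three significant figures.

Step 1: 30 μL + 0.06 mL = 90 μL total → factor 90/30 = 3
Step 2: 10 μL brought to 20 μL → factor 20/10 = 2
Step 3: 20 μL + 230 μL = 250 μL total → factor 250/20 = 12.5
Overall dilution factor = 3 × 2 × 12.5 = 75
Stock = 4.00 × 10^4 CFU/mL × 75 = 3.00 × 10^6 CFU/mL

3.00 × 10^6 CFU/mL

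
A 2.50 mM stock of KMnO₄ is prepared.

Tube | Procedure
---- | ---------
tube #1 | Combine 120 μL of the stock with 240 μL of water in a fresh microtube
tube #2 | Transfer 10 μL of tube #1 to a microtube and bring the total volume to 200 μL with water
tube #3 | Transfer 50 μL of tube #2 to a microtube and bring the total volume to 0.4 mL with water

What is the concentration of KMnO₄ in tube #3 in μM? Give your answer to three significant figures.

5.21 μM

Step 1: 120 μL + 240 μL = 360 μL total → factor 360/120 = 3
Step 2: 10 μL brought to 200 μL → factor 200/10 = 20
Step 3: 50 μL brought to 0.4 mL → factor 400/50 = 8
Overall dilution factor = 3 × 20 × 8 = 480
Final = 2.50 mM / 480 = 0.005208 mM = 5.21 μM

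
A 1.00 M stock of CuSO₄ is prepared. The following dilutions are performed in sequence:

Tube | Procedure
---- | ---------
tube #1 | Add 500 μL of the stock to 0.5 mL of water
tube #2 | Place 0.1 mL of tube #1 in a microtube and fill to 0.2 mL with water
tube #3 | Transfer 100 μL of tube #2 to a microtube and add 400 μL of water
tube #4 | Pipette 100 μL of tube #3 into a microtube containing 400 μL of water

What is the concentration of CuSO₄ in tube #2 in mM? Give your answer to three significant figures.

250 mM

Step 1: 500 μL + 0.5 mL = 1000 μL total → factor 1000/500 = 2
Step 2: 0.1 mL brought to 0.2 mL → factor 0.2/0.1 = 2
Dilution factor through tube #2 = 2 × 2 = 4
[tube #2] = 1.00 M / 4 = 0.2500 M = 250 mM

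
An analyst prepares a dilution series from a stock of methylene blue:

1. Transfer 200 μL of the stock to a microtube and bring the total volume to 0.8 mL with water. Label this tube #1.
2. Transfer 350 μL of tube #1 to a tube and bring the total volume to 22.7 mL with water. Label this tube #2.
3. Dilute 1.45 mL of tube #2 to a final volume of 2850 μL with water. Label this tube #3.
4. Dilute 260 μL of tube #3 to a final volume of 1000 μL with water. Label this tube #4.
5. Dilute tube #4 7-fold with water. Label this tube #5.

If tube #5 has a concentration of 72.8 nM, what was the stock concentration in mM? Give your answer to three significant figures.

Step 1: 200 μL brought to 0.8 mL → factor 800/200 = 4
Step 2: 350 μL brought to 22.7 mL → factor 22700/350 = 64.857
Step 3: 1.45 mL brought to 2850 μL → factor 2.85/1.45 = 1.9655
Step 4: 260 μL brought to 1000 μL → factor 1000/260 = 3.8462
Step 5: 7-fold → factor 7
Overall dilution factor = 4 × 64.857 × 1.9655 × 3.8462 × 7 = 13728
Stock = 72.8 nM × 13728 = 9.994 × 10^5 nM = 0.999 mM

0.999 mM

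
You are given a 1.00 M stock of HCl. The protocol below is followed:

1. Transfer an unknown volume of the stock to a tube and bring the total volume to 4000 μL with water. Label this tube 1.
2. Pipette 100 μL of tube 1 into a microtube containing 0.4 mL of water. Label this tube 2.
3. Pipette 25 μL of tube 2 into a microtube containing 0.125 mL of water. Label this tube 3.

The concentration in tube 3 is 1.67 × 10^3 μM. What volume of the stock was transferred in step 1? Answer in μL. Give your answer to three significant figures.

Step 1: v brought to 4000 μL → factor = 4000 μL/v
Step 2: 100 μL + 0.4 mL = 500 μL total → factor 500/100 = 5
Step 3: 25 μL + 0.125 mL = 150 μL total → factor 150/25 = 6
Product of known-step factors = 30
Overall factor = 1.00 M / (1.67 × 10^3 μM) = 598.8
Step-1 factor = 598.8 / 30 = 19.96
v = 4000 μL / 19.96 = 200 μL

200 μL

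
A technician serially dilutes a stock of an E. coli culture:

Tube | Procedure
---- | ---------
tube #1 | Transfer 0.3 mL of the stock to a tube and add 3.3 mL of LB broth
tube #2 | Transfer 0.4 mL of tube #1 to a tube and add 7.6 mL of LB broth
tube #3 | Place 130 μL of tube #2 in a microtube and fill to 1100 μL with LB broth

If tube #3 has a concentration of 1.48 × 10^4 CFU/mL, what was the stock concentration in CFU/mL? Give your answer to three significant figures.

Step 1: 0.3 mL + 3.3 mL = 3.6 mL total → factor 3.6/0.3 = 12
Step 2: 0.4 mL + 7.6 mL = 8 mL total → factor 8/0.4 = 20
Step 3: 130 μL brought to 1100 μL → factor 1100/130 = 8.4615
Overall dilution factor = 12 × 20 × 8.4615 = 2030.8
Stock = 1.48 × 10^4 CFU/mL × 2030.8 = 3.01 × 10^7 CFU/mL

3.01 × 10^7 CFU/mL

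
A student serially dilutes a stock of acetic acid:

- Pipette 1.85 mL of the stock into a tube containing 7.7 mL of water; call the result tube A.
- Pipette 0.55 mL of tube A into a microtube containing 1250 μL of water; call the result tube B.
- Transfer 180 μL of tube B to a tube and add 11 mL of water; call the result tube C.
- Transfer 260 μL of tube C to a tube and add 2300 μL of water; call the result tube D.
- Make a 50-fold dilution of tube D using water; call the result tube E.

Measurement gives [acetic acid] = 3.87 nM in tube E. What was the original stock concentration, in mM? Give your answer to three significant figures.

2.00 mM

Step 1: 1.85 mL + 7.7 mL = 9.55 mL total → factor 9.55/1.85 = 5.1622
Step 2: 0.55 mL + 1250 μL = 1.8 mL total → factor 1.8/0.55 = 3.2727
Step 3: 180 μL + 11 mL = 11180 μL total → factor 11180/180 = 62.111
Step 4: 260 μL + 2300 μL = 2560 μL total → factor 2560/260 = 9.8462
Step 5: 50-fold → factor 50
Overall dilution factor = 5.1622 × 3.2727 × 62.111 × 9.8462 × 50 = 5.1659 × 10^5
Stock = 3.87 nM × 5.1659 × 10^5 = 1.999 × 10^6 nM = 2.00 mM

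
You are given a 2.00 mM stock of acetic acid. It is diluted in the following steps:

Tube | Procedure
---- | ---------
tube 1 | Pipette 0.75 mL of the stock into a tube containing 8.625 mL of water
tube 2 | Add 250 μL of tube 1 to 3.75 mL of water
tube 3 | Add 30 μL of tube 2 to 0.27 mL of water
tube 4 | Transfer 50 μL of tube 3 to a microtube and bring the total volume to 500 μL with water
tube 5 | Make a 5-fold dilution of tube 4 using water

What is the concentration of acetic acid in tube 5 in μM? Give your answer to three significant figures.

Step 1: 0.75 mL + 8.625 mL = 9.375 mL total → factor 9.375/0.75 = 12.5
Step 2: 250 μL + 3.75 mL = 4000 μL total → factor 4000/250 = 16
Step 3: 30 μL + 0.27 mL = 300 μL total → factor 300/30 = 10
Step 4: 50 μL brought to 500 μL → factor 500/50 = 10
Step 5: 5-fold → factor 5
Dilution factor through tube 5 = 12.5 × 16 × 10 × 10 × 5 = 1 × 10^5
[tube 5] = 2.00 mM / 1 × 10^5 = 2.000 × 10^-5 mM = 0.0200 μM

0.0200 μM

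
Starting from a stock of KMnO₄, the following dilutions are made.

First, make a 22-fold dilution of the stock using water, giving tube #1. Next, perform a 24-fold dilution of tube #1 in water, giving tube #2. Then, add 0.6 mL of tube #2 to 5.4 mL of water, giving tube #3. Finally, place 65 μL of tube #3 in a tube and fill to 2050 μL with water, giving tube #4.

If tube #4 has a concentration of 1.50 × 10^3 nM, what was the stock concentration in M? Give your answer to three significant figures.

Step 1: 22-fold → factor 22
Step 2: 24-fold → factor 24
Step 3: 0.6 mL + 5.4 mL = 6 mL total → factor 6/0.6 = 10
Step 4: 65 μL brought to 2050 μL → factor 2050/65 = 31.538
Overall dilution factor = 22 × 24 × 10 × 31.538 = 1.6652 × 10^5
Stock = 1.50 × 10^3 nM × 1.6652 × 10^5 = 2.498 × 10^8 nM = 0.250 M

0.250 M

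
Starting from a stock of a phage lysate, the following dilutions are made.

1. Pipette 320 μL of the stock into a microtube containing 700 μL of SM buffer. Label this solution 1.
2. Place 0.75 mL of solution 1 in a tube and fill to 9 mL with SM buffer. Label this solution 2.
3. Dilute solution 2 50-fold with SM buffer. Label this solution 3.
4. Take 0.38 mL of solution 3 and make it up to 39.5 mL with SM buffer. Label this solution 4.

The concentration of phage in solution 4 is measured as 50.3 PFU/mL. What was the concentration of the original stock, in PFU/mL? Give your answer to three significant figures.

Step 1: 320 μL + 700 μL = 1020 μL total → factor 1020/320 = 3.1875
Step 2: 0.75 mL brought to 9 mL → factor 9/0.75 = 12
Step 3: 50-fold → factor 50
Step 4: 0.38 mL brought to 39.5 mL → factor 39.5/0.38 = 103.95
Overall dilution factor = 3.1875 × 12 × 50 × 103.95 = 1.988 × 10^5
Stock = 50.3 PFU/mL × 1.988 × 10^5 = 1.00 × 10^7 PFU/mL

1.00 × 10^7 PFU/mL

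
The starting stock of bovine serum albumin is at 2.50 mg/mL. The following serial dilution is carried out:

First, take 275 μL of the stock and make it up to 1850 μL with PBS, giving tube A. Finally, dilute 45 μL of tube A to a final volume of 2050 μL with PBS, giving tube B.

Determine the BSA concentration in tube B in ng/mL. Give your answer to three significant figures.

8.16 × 10^3 ng/mL

Step 1: 275 μL brought to 1850 μL → factor 1850/275 = 6.7273
Step 2: 45 μL brought to 2050 μL → factor 2050/45 = 45.556
Overall dilution factor = 6.7273 × 45.556 = 306.46
Final = 2.50 mg/mL / 306.46 = 0.008158 mg/mL = 8.16 × 10^3 ng/mL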